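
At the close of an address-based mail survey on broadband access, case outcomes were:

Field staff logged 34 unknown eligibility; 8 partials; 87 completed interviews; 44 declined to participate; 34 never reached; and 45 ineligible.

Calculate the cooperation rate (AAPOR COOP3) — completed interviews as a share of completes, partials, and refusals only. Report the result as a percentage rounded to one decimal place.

Num → 87
Denom → 87 + 8 + 44 = 139
COOP3 = 87 / 139 = 0.6259

62.6%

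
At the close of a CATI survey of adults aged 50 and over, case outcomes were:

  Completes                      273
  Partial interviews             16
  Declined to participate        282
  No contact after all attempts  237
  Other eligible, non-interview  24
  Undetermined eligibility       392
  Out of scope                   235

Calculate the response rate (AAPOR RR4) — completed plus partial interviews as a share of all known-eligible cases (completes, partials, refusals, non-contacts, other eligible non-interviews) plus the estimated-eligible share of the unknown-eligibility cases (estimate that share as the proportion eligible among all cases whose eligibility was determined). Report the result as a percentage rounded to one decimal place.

25.4%

Top → 273 + 16 = 289
Eligible (known) → 273 + 16 + 282 + 237 + 24 = 832
e = 832 / (832 + 235) = 832 / 1067 = 0.7798
Eligible share of unknowns → 0.7798 × 392 = 305.68
Denominator → 832 + 305.68 = 1137.68
RR4 = 289 / 1137.68 = 0.2540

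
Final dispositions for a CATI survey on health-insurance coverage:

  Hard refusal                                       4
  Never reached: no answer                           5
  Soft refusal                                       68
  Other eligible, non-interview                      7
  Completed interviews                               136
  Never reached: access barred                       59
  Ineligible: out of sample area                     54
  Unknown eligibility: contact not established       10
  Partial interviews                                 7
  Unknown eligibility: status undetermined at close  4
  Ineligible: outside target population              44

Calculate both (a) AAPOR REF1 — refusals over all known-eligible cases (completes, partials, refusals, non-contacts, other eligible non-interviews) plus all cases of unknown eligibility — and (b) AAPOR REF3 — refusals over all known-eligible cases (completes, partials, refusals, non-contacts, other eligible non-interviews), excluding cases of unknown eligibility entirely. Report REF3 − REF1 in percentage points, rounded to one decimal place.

Refusals = 4 + 68 = 72
No contact after all attempts = 5 + 59 = 64
Undetermined eligibility = 10 + 4 = 14
Out of scope = 44 + 54 = 98
Top: 72
Denom: 136 + 7 + 72 + 64 + 7 + 14 = 300
REF1 = 72 / 300 = 0.2400
Denom: 136 + 7 + 72 + 64 + 7 = 286
REF3 = 72 / 286 = 0.2517
Difference = 25.17 − 24.00 = 1.17 percentage points

1.2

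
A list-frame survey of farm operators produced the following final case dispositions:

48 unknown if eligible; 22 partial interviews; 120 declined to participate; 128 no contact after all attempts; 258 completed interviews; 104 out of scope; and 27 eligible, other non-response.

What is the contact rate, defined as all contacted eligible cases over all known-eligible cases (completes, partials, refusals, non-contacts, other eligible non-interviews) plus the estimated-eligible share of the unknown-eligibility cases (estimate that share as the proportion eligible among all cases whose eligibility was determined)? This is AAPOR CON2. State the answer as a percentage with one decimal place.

71.7%

Numerator → 258 + 22 + 120 + 27 = 427
Known eligible → 258 + 22 + 120 + 128 + 27 = 555
e = 555 / (555 + 104) = 555 / 659 = 0.8422
e × U → 0.8422 × 48 = 40.43
Base → 555 + 40.43 = 595.43
CON2 = 427 / 595.43 = 0.7171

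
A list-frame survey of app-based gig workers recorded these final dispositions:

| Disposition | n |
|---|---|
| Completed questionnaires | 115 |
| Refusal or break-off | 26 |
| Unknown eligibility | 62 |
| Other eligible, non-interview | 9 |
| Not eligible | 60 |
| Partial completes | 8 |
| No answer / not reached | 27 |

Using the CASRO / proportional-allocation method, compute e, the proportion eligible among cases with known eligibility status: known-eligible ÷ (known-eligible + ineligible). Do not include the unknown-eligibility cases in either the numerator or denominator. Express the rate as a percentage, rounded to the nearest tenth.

75.5%

Known eligible = 115 + 8 + 26 + 27 + 9 = 185
e = 185 / (185 + 60) = 185 / 245 = 0.7551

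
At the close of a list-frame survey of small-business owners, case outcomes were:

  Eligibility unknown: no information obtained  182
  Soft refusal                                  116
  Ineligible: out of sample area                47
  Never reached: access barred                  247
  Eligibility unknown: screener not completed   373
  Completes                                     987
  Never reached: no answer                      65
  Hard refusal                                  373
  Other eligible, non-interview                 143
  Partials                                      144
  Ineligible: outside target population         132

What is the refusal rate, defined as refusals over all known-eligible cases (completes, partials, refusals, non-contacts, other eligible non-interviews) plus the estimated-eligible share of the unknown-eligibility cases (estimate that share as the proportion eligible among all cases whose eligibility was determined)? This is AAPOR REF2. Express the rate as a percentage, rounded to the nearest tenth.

18.9%

Refusals = 373 + 116 = 489
No contact after all attempts = 65 + 247 = 312
Unknown if eligible = 373 + 182 = 555
Ineligible = 132 + 47 = 179
Top: 489
Known eligible: 987 + 144 + 489 + 312 + 143 = 2075
e = 2075 / (2075 + 179) = 2075 / 2254 = 0.9206
e × U: 0.9206 × 555 = 510.93
Denominator: 2075 + 510.93 = 2585.93
REF2 = 489 / 2585.93 = 0.1891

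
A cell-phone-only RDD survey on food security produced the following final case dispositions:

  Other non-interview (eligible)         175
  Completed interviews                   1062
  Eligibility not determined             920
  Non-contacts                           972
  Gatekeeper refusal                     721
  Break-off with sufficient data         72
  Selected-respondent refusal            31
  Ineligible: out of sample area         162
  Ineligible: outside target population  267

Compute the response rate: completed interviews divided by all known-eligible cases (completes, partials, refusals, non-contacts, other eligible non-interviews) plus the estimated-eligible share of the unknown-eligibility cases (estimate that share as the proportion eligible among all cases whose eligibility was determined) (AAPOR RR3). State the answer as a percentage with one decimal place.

Refused = 721 + 31 = 752
Out of scope = 267 + 162 = 429
Numerator → 1062
Known eligible → 1062 + 72 + 752 + 972 + 175 = 3033
e = 3033 / (3033 + 429) = 3033 / 3462 = 0.8761
Estimated eligible among unknowns → 0.8761 × 920 = 806.01
Denominator → 3033 + 806.01 = 3839.01
RR3 = 1062 / 3839.01 = 0.2766

27.7%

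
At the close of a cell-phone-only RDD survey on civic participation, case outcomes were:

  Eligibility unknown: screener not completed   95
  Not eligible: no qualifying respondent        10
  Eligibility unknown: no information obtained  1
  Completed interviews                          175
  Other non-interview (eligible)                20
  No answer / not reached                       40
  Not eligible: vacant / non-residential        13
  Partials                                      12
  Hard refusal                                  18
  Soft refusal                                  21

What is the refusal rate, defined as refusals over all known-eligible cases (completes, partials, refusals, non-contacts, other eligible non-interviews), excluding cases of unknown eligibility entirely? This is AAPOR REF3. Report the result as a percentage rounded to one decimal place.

Refused = 18 + 21 = 39
Unknown if eligible = 95 + 1 = 96
Not eligible = 10 + 13 = 23
Top = 39
Denom = 175 + 12 + 39 + 40 + 20 = 286
REF3 = 39 / 286 = 0.1364

13.6%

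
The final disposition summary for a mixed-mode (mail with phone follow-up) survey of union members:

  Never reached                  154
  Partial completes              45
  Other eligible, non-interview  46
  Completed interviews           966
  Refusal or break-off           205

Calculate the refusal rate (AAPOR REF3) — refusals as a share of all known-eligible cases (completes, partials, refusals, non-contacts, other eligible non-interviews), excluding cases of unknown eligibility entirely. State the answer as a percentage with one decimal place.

Top = 205
Denom = 966 + 45 + 205 + 154 + 46 = 1416
REF3 = 205 / 1416 = 0.1448

14.5%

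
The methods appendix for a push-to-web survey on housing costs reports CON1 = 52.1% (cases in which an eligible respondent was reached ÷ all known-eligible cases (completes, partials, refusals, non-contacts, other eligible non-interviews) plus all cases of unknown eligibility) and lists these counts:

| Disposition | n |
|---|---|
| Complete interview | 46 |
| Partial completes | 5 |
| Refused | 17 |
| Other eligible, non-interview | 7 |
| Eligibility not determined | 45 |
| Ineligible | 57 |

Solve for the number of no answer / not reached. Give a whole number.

24

Top = 46 + 5 + 17 + 7 = 75
CON1 = 75 / D = 0.521
D = 75 / 0.521 = 144.0
Rest of base = 120
no answer / not reached = 144.0 − 120 ≈ 24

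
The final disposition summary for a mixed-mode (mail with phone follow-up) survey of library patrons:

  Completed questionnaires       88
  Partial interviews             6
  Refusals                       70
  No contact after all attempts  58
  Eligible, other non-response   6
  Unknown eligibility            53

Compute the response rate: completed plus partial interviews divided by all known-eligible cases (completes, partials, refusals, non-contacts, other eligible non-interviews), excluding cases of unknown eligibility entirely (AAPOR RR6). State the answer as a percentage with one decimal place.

Num: 88 + 6 = 94
Denom: 88 + 6 + 70 + 58 + 6 = 228
RR6 = 94 / 228 = 0.4123

41.2%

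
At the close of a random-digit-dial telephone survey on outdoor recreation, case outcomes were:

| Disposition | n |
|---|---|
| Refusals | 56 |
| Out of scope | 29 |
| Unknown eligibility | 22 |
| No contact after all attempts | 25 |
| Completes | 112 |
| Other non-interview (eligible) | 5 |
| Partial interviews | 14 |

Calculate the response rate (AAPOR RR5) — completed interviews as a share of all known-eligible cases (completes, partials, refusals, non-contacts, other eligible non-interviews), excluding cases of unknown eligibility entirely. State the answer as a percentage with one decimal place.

Num: 112
Denom: 112 + 14 + 56 + 25 + 5 = 212
RR5 = 112 / 212 = 0.5283

52.8%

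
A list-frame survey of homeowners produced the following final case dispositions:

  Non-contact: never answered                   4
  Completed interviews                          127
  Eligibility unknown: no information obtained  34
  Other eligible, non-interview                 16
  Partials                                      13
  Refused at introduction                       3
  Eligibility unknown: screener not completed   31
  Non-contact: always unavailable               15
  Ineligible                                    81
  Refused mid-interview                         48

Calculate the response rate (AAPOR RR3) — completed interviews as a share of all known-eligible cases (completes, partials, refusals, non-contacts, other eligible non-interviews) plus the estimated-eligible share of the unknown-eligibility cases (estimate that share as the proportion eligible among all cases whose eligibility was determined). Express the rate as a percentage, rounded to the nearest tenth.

46.4%

Refusal or break-off = 3 + 48 = 51
No contact after all attempts = 4 + 15 = 19
Undetermined eligibility = 31 + 34 = 65
Numerator → 127
Determined eligible → 127 + 13 + 51 + 19 + 16 = 226
e = 226 / (226 + 81) = 226 / 307 = 0.7362
e × U → 0.7362 × 65 = 47.85
Base → 226 + 47.85 = 273.85
RR3 = 127 / 273.85 = 0.4638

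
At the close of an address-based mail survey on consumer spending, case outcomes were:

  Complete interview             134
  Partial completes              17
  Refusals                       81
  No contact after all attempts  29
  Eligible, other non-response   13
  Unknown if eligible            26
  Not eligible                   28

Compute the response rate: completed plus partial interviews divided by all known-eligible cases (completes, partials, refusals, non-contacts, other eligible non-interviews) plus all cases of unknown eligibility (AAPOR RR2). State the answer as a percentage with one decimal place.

50.3%

Num = 134 + 17 = 151
Denominator = 134 + 17 + 81 + 29 + 13 + 26 = 300
RR2 = 151 / 300 = 0.5033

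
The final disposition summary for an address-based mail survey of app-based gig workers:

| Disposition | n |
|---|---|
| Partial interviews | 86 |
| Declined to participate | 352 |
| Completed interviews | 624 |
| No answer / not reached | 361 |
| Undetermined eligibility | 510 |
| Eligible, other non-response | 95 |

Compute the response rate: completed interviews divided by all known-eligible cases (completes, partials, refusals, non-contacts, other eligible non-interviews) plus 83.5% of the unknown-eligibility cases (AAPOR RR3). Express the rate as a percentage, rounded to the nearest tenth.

32.1%

Top → 624
Eligible (known) → 624 + 86 + 352 + 361 + 95 = 1518
Eligible share of unknowns → 0.8350 × 510 = 425.85
Base → 1518 + 425.85 = 1943.85
RR3 = 624 / 1943.85 = 0.3210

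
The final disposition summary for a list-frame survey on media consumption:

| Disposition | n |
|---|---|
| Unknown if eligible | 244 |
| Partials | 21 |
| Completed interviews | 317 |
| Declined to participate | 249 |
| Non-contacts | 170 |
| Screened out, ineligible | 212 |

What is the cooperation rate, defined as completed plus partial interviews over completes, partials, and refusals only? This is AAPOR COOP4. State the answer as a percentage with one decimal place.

Num → 317 + 21 = 338
Denom → 317 + 21 + 249 = 587
COOP4 = 338 / 587 = 0.5758

57.6%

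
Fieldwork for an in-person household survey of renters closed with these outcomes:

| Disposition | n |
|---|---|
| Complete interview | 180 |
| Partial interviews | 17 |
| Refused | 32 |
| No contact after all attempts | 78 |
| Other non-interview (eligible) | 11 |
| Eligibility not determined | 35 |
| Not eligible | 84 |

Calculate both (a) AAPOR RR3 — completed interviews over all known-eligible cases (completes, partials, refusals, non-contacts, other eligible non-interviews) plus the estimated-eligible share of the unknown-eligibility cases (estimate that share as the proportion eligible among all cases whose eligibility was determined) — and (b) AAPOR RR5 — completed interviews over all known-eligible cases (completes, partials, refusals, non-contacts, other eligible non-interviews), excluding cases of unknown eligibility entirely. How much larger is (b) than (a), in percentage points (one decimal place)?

4.5

Num: 180
Known eligible: 180 + 17 + 32 + 78 + 11 = 318
e = 318 / (318 + 84) = 318 / 402 = 0.7910
e × U: 0.7910 × 35 = 27.69
Base: 318 + 27.69 = 345.69
RR3 = 180 / 345.69 = 0.5207
Base: 180 + 17 + 32 + 78 + 11 = 318
RR5 = 180 / 318 = 0.5660
Difference = 56.60 − 52.07 = 4.53 percentage points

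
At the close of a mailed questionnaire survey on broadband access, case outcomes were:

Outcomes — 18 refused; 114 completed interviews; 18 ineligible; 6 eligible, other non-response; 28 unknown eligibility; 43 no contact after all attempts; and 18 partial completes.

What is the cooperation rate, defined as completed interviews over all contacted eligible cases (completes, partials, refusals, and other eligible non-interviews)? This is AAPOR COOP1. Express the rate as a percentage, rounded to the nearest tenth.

Numerator: 114
Base: 114 + 18 + 18 + 6 = 156
COOP1 = 114 / 156 = 0.7308

73.1%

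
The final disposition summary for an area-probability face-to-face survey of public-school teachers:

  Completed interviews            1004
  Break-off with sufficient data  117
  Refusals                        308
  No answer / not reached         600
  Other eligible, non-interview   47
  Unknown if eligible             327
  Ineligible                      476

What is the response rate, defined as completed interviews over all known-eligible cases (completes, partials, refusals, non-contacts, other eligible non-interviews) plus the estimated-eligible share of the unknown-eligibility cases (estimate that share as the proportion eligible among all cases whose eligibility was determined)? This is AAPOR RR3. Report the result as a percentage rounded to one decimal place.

Numerator: 1004
Eligible (known): 1004 + 117 + 308 + 600 + 47 = 2076
e = 2076 / (2076 + 476) = 2076 / 2552 = 0.8135
Estimated eligible among unknowns: 0.8135 × 327 = 266.01
Base: 2076 + 266.01 = 2342.01
RR3 = 1004 / 2342.01 = 0.4287

42.9%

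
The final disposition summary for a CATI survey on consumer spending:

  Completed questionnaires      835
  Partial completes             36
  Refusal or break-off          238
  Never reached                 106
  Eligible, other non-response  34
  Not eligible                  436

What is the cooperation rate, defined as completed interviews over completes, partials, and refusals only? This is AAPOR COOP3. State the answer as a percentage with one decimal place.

Num = 835
Base = 835 + 36 + 238 = 1109
COOP3 = 835 / 1109 = 0.7529

75.3%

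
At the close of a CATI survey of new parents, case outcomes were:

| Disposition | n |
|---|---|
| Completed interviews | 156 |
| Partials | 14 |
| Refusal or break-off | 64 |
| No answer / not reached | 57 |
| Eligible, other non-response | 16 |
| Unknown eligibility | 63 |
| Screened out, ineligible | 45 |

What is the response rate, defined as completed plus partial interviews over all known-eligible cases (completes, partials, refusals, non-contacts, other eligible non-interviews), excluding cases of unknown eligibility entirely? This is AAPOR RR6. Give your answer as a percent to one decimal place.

Numerator → 156 + 14 = 170
Denom → 156 + 14 + 64 + 57 + 16 = 307
RR6 = 170 / 307 = 0.5537

55.4%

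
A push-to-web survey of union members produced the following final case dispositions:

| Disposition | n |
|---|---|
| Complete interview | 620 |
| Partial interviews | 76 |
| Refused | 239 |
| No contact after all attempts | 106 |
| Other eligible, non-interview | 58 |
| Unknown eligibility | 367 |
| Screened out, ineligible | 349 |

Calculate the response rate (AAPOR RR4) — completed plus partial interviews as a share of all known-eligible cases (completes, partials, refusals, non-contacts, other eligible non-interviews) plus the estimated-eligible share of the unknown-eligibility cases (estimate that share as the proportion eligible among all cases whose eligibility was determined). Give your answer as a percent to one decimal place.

Top = 620 + 76 = 696
Eligible (known) = 620 + 76 + 239 + 106 + 58 = 1099
e = 1099 / (1099 + 349) = 1099 / 1448 = 0.7590
Estimated eligible among unknowns = 0.7590 × 367 = 278.55
Base = 1099 + 278.55 = 1377.55
RR4 = 696 / 1377.55 = 0.5052

50.5%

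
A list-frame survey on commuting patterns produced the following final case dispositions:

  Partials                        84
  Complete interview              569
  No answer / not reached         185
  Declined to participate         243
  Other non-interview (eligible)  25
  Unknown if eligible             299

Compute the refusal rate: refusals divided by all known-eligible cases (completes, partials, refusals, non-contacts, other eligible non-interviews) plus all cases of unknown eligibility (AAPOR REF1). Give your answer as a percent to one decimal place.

Num → 243
Denom → 569 + 84 + 243 + 185 + 25 + 299 = 1405
REF1 = 243 / 1405 = 0.1730

17.3%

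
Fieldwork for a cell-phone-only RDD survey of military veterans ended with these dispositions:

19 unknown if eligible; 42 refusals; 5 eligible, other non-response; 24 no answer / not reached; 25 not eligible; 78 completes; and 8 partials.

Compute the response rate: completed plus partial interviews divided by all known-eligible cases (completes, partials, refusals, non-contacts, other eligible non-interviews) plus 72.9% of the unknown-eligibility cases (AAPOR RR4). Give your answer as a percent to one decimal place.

Numerator → 78 + 8 = 86
Determined eligible → 78 + 8 + 42 + 24 + 5 = 157
Eligible share of unknowns → 0.7290 × 19 = 13.85
Base → 157 + 13.85 = 170.85
RR4 = 86 / 170.85 = 0.5034

50.3%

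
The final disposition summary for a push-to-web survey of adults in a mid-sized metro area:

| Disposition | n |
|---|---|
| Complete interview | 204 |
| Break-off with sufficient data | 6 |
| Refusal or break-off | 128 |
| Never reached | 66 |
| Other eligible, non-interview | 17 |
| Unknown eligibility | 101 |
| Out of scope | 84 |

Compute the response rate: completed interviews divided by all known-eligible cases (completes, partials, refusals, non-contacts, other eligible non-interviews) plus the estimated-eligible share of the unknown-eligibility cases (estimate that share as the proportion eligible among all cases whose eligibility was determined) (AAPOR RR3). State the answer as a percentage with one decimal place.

Numerator = 204
Known eligible = 204 + 6 + 128 + 66 + 17 = 421
e = 421 / (421 + 84) = 421 / 505 = 0.8337
Eligible share of unknowns = 0.8337 × 101 = 84.20
Denom = 421 + 84.20 = 505.20
RR3 = 204 / 505.20 = 0.4038

40.4%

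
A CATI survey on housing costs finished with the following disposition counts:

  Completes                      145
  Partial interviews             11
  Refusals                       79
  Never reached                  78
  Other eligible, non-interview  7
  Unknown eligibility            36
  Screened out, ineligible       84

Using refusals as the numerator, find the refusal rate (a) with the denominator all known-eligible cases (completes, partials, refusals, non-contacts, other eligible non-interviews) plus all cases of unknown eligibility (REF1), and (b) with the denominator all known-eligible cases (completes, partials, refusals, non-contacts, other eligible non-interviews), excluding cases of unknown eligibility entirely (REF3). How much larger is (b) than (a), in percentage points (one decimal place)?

2.5

Num → 79
Denom → 145 + 11 + 79 + 78 + 7 + 36 = 356
REF1 = 79 / 356 = 0.2219
Denom → 145 + 11 + 79 + 78 + 7 = 320
REF3 = 79 / 320 = 0.2469
Difference = 24.69 − 22.19 = 2.50 percentage points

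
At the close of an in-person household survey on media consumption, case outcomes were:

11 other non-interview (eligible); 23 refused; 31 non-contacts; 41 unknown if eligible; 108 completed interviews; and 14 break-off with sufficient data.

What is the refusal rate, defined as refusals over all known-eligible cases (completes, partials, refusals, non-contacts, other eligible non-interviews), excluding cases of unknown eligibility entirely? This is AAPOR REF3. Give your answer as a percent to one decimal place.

12.3%

Num → 23
Denom → 108 + 14 + 23 + 31 + 11 = 187
REF3 = 23 / 187 = 0.1230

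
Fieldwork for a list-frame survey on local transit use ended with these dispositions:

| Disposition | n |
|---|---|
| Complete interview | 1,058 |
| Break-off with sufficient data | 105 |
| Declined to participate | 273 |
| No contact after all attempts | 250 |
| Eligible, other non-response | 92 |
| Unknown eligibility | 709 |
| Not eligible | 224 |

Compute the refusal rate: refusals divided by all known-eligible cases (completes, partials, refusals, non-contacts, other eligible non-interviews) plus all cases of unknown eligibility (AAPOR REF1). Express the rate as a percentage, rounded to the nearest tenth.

11.0%

Num → 273
Base → 1058 + 105 + 273 + 250 + 92 + 709 = 2487
REF1 = 273 / 2487 = 0.1098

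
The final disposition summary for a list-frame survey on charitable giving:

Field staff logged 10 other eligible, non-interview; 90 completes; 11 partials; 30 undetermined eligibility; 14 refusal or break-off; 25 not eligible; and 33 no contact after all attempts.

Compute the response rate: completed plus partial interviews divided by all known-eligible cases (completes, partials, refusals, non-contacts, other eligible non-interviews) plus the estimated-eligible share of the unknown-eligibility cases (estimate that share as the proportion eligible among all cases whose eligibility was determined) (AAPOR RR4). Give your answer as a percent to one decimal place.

Numerator → 90 + 11 = 101
Known eligible → 90 + 11 + 14 + 33 + 10 = 158
e = 158 / (158 + 25) = 158 / 183 = 0.8634
Estimated eligible among unknowns → 0.8634 × 30 = 25.90
Denominator → 158 + 25.90 = 183.90
RR4 = 101 / 183.90 = 0.5492

54.9%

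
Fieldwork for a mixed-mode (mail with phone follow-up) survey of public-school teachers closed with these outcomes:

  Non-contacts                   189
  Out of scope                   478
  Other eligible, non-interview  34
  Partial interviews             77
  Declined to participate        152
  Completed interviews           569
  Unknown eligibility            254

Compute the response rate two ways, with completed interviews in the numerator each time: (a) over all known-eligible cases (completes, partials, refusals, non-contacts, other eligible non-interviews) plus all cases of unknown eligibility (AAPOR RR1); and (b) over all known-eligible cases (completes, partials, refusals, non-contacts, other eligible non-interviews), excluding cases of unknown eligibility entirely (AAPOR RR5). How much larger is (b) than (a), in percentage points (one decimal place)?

11.1

Numerator: 569
Denominator: 569 + 77 + 152 + 189 + 34 + 254 = 1275
RR1 = 569 / 1275 = 0.4463
Denominator: 569 + 77 + 152 + 189 + 34 = 1021
RR5 = 569 / 1021 = 0.5573
Difference = 55.73 − 44.63 = 11.10 percentage points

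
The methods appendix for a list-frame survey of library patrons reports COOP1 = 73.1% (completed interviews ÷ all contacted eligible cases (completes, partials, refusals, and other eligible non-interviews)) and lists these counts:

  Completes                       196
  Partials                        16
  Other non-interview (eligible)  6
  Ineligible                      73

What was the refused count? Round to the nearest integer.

50

COOP1 = 196 / D = 0.731
D = 196 / 0.731 = 268.1
Other denominator terms total 218
refused = 268.1 − 218 ≈ 50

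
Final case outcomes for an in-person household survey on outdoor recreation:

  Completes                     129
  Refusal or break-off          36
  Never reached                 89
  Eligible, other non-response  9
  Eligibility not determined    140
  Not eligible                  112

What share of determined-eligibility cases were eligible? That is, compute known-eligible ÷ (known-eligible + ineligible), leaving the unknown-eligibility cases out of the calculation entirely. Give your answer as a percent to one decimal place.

70.1%

Known eligible = 129 + 36 + 89 + 9 = 263
e = 263 / (263 + 112) = 263 / 375 = 0.7013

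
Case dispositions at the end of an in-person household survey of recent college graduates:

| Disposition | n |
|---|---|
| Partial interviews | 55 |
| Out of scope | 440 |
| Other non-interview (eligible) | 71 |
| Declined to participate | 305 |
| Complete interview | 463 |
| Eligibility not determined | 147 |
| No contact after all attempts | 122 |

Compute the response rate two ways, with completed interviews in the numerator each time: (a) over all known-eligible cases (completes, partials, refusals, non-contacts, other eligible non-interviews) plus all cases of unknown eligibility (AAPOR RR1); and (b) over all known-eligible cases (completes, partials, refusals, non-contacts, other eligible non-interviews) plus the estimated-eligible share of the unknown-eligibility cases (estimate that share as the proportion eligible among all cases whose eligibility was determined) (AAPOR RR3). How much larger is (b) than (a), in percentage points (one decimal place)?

1.6

Numerator: 463
Base: 463 + 55 + 305 + 122 + 71 + 147 = 1163
RR1 = 463 / 1163 = 0.3981
Determined eligible: 463 + 55 + 305 + 122 + 71 = 1016
e = 1016 / (1016 + 440) = 1016 / 1456 = 0.6978
Estimated eligible among unknowns: 0.6978 × 147 = 102.58
Base: 1016 + 102.58 = 1118.58
RR3 = 463 / 1118.58 = 0.4139
Difference = 41.39 − 39.81 = 1.58 percentage points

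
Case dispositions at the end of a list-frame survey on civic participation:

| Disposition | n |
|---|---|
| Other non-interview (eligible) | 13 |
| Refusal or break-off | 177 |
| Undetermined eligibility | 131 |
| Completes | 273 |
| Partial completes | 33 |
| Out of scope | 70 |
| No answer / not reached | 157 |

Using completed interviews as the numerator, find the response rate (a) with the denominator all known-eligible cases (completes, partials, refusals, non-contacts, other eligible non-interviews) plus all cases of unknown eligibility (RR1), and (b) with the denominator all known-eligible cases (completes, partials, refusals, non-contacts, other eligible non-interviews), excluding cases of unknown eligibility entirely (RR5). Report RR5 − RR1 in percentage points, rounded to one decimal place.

7.0

Numerator → 273
Denominator → 273 + 33 + 177 + 157 + 13 + 131 = 784
RR1 = 273 / 784 = 0.3482
Denominator → 273 + 33 + 177 + 157 + 13 = 653
RR5 = 273 / 653 = 0.4181
Difference = 41.81 − 34.82 = 6.99 percentage points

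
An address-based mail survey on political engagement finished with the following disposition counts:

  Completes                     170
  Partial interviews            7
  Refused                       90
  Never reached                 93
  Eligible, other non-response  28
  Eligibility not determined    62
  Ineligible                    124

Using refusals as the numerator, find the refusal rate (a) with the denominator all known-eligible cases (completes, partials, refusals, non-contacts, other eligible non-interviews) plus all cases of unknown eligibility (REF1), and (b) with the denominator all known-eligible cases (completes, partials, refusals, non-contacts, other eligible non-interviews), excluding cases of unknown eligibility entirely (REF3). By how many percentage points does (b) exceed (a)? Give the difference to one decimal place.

3.2

Top → 90
Base → 170 + 7 + 90 + 93 + 28 + 62 = 450
REF1 = 90 / 450 = 0.2000
Base → 170 + 7 + 90 + 93 + 28 = 388
REF3 = 90 / 388 = 0.2320
Difference = 23.20 − 20.00 = 3.20 percentage points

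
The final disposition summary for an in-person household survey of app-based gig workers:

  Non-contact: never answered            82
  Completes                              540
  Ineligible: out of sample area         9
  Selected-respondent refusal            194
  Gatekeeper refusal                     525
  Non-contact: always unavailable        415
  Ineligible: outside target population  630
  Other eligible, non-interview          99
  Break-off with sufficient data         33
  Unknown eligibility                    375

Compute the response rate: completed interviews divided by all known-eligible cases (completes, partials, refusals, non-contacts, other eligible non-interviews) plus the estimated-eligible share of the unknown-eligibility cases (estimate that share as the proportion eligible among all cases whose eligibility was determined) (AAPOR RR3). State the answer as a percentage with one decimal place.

Refusals = 525 + 194 = 719
No contact after all attempts = 82 + 415 = 497
Out of scope = 630 + 9 = 639
Num: 540
Eligible (known): 540 + 33 + 719 + 497 + 99 = 1888
e = 1888 / (1888 + 639) = 1888 / 2527 = 0.7471
Eligible share of unknowns: 0.7471 × 375 = 280.16
Denominator: 1888 + 280.16 = 2168.16
RR3 = 540 / 2168.16 = 0.2491

24.9%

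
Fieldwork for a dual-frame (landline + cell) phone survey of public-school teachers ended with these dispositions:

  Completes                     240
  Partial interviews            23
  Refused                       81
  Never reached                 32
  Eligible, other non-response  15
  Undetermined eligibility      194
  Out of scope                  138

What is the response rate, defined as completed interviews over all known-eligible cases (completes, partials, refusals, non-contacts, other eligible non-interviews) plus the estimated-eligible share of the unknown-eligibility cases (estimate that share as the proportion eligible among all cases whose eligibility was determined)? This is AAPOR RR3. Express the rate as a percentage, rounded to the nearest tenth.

Num → 240
Known eligible → 240 + 23 + 81 + 32 + 15 = 391
e = 391 / (391 + 138) = 391 / 529 = 0.7391
Estimated eligible among unknowns → 0.7391 × 194 = 143.39
Denom → 391 + 143.39 = 534.39
RR3 = 240 / 534.39 = 0.4491

44.9%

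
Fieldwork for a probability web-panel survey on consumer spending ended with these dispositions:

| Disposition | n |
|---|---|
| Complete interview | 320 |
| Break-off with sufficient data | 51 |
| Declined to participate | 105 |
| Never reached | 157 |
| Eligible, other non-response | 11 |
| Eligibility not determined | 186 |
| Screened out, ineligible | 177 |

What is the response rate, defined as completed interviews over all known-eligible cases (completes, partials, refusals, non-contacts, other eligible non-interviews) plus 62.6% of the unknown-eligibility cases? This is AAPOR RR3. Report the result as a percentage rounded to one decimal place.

42.1%

Numerator = 320
Determined eligible = 320 + 51 + 105 + 157 + 11 = 644
Eligible share of unknowns = 0.6260 × 186 = 116.44
Denominator = 644 + 116.44 = 760.44
RR3 = 320 / 760.44 = 0.4208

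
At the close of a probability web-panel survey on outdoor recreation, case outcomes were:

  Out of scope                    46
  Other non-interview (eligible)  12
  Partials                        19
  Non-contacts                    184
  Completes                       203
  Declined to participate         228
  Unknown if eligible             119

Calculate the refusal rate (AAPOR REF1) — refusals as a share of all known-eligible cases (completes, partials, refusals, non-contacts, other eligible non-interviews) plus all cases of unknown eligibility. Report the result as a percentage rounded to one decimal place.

29.8%

Num = 228
Denominator = 203 + 19 + 228 + 184 + 12 + 119 = 765
REF1 = 228 / 765 = 0.2980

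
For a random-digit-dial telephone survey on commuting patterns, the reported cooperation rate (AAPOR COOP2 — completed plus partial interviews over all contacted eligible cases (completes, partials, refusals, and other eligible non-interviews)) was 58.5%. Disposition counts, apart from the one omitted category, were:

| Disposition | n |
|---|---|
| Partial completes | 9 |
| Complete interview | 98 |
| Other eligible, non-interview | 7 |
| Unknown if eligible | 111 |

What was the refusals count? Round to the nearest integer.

69

Num = 98 + 9 = 107
COOP2 = 107 / D = 0.585
D = 107 / 0.585 = 182.9
Remaining denominator categories sum to 114
refusals = 182.9 − 114 ≈ 69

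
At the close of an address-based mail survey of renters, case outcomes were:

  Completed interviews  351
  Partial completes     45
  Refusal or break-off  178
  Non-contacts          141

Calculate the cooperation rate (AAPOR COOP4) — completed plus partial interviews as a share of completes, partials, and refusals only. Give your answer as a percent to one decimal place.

69.0%

Top → 351 + 45 = 396
Denom → 351 + 45 + 178 = 574
COOP4 = 396 / 574 = 0.6899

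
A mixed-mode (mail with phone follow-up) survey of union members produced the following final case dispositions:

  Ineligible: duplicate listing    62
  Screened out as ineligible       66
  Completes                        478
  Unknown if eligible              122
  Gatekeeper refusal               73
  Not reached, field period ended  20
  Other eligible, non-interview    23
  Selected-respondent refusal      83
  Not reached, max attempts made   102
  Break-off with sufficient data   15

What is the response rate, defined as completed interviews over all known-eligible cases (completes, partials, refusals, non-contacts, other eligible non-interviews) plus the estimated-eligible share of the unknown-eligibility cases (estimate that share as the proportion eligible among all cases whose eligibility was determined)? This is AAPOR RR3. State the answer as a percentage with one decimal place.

Declined to participate = 73 + 83 = 156
Never reached = 20 + 102 = 122
Screened out, ineligible = 66 + 62 = 128
Numerator: 478
Determined eligible: 478 + 15 + 156 + 122 + 23 = 794
e = 794 / (794 + 128) = 794 / 922 = 0.8612
Estimated eligible among unknowns: 0.8612 × 122 = 105.07
Denom: 794 + 105.07 = 899.07
RR3 = 478 / 899.07 = 0.5317

53.2%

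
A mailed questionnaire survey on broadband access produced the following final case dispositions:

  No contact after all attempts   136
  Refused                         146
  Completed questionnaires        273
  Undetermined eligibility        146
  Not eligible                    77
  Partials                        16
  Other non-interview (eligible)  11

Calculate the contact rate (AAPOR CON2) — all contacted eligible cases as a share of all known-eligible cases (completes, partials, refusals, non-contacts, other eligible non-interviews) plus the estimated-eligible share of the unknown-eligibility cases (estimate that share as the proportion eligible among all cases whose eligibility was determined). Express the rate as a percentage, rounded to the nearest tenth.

Num → 273 + 16 + 146 + 11 = 446
Eligible (known) → 273 + 16 + 146 + 136 + 11 = 582
e = 582 / (582 + 77) = 582 / 659 = 0.8832
e × U → 0.8832 × 146 = 128.95
Denominator → 582 + 128.95 = 710.95
CON2 = 446 / 710.95 = 0.6273

62.7%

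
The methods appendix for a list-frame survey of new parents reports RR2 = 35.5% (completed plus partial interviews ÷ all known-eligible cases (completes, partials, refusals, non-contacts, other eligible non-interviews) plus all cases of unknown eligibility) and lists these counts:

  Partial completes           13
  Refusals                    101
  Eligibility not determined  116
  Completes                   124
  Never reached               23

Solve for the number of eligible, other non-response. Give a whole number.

9

Num = 124 + 13 = 137
RR2 = 137 / D = 0.355
D = 137 / 0.355 = 385.9
Remaining denominator categories sum to 377
eligible, other non-response = 385.9 − 377 ≈ 9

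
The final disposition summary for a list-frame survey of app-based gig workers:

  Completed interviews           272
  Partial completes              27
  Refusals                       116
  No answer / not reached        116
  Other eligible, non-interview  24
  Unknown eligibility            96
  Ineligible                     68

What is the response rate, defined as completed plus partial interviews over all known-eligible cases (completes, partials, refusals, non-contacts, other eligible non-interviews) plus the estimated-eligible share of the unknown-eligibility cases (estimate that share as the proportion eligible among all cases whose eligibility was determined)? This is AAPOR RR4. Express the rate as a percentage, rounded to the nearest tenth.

46.7%

Num: 272 + 27 = 299
Known eligible: 272 + 27 + 116 + 116 + 24 = 555
e = 555 / (555 + 68) = 555 / 623 = 0.8909
e × U: 0.8909 × 96 = 85.53
Denom: 555 + 85.53 = 640.53
RR4 = 299 / 640.53 = 0.4668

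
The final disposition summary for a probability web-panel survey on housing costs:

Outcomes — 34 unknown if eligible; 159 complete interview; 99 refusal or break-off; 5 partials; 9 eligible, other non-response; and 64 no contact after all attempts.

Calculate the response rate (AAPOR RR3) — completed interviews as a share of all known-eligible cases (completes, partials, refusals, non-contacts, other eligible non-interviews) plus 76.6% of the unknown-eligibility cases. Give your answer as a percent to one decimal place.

43.9%

Top: 159
Determined eligible: 159 + 5 + 99 + 64 + 9 = 336
e × U: 0.7660 × 34 = 26.04
Denom: 336 + 26.04 = 362.04
RR3 = 159 / 362.04 = 0.4392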